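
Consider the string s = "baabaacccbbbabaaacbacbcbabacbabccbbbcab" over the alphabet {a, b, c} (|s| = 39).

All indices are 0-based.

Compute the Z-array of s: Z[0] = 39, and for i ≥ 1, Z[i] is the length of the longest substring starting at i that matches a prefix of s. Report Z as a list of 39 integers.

Z[0]=39
i=1: i≥r, start 0; Z[1]=0
i=2: i≥r, start 0; Z[2]=0
i=3: i≥r, start 0; Z[3]=3 scan→box=[3,6)
i=4: min(r-i=2, Z[1]=0)=0; Z[4]=0
i=5: min(r-i=1, Z[2]=0)=0; Z[5]=0
i=6: i≥r, start 0; Z[6]=0
i=7: i≥r, start 0; Z[7]=0
i=8: i≥r, start 0; Z[8]=0
i=9: i≥r, start 0; Z[9]=1 scan→box=[9,10)
i=10: i≥r, start 0; Z[10]=1 scan→box=[10,11)
i=11: i≥r, start 0; Z[11]=2 scan→box=[11,13)
i=12: min(r-i=1, Z[1]=0)=0; Z[12]=0
i=13: i≥r, start 0; Z[13]=3 scan→box=[13,16)
i=14: min(r-i=2, Z[1]=0)=0; Z[14]=0
i=15: min(r-i=1, Z[2]=0)=0; Z[15]=0
i=16: i≥r, start 0; Z[16]=0
i=17: i≥r, start 0; Z[17]=0
i=18: i≥r, start 0; Z[18]=2 scan→box=[18,20)
i=19: min(r-i=1, Z[1]=0)=0; Z[19]=0
i=20: i≥r, start 0; Z[20]=0
i=21: i≥r, start 0; Z[21]=1 scan→box=[21,22)
i=22: i≥r, start 0; Z[22]=0
i=23: i≥r, start 0; Z[23]=2 scan→box=[23,25)
i=24: min(r-i=1, Z[1]=0)=0; Z[24]=0
i=25: i≥r, start 0; Z[25]=2 scan→box=[25,27)
i=26: min(r-i=1, Z[1]=0)=0; Z[26]=0
i=27: i≥r, start 0; Z[27]=0
i=28: i≥r, start 0; Z[28]=2 scan→box=[28,30)
i=29: min(r-i=1, Z[1]=0)=0; Z[29]=0
i=30: i≥r, start 0; Z[30]=1 scan→box=[30,31)
i=31: i≥r, start 0; Z[31]=0
i=32: i≥r, start 0; Z[32]=0
i=33: i≥r, start 0; Z[33]=1 scan→box=[33,34)
i=34: i≥r, start 0; Z[34]=1 scan→box=[34,35)
i=35: i≥r, start 0; Z[35]=1 scan→box=[35,36)
i=36: i≥r, start 0; Z[36]=0
i=37: i≥r, start 0; Z[37]=0
i=38: i≥r, start 0; Z[38]=1 scan→box=[38,39)

[39, 0, 0, 3, 0, 0, 0, 0, 0, 1, 1, 2, 0, 3, 0, 0, 0, 0, 2, 0, 0, 1, 0, 2, 0, 2, 0, 0, 2, 0, 1, 0, 0, 1, 1, 1, 0, 0, 1]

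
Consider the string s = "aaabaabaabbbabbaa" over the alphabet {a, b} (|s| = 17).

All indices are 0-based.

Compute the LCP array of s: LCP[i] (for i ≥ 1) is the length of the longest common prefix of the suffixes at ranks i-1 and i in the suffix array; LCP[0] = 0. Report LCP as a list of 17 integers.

rank | idx | suffix
   0 |  16 | a
   1 |  15 | aa
   2 |   0 | aaabaabaabbbabbaa
   3 |   1 | aabaabaabbbabbaa
   4 |   4 | aabaabbbabbaa
   5 |   7 | aabbbabbaa
   6 |   2 | abaabaabbbabbaa
   7 |   5 | abaabbbabbaa
   8 |  12 | abbaa
   9 |   8 | abbbabbaa
  10 |  14 | baa
  11 |   3 | baabaabbbabbaa
  12 |   6 | baabbbabbaa
  13 |  11 | babbaa
  14 |  13 | bbaa
  15 |  10 | bbabbaa
  16 |   9 | bbbabbaa

SA = [16, 15, 0, 1, 4, 7, 2, 5, 12, 8, 14, 3, 6, 11, 13, 10, 9]
rank  pair      lcp
   1  s[16:],s[15:]  1  'a'
   2  s[15:],s[0:]  2  'aa'
   3  s[0:],s[1:]  2  'aa'
   4  s[1:],s[4:]  6  'aabaab'
   5  s[4:],s[7:]  3  'aab'
   6  s[7:],s[2:]  1  'a'
   7  s[2:],s[5:]  5  'abaab'
   8  s[5:],s[12:]  2  'ab'
   9  s[12:],s[8:]  3  'abb'
  10  s[8:],s[14:]  0  ''
  11  s[14:],s[3:]  3  'baa'
  12  s[3:],s[6:]  4  'baab'
  13  s[6:],s[11:]  2  'ba'
  14  s[11:],s[13:]  1  'b'
  15  s[13:],s[10:]  3  'bba'
  16  s[10:],s[9:]  2  'bb'

[0, 1, 2, 2, 6, 3, 1, 5, 2, 3, 0, 3, 4, 2, 1, 3, 2]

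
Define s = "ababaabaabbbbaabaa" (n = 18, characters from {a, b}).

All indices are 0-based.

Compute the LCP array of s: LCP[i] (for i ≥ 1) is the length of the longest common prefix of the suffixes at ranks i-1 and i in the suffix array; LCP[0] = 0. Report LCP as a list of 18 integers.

rank | idx | suffix
   0 |  17 | a
   1 |  16 | aa
   2 |  13 | aabaa
   3 |   4 | aabaabbbbaabaa
   4 |   7 | aabbbbaabaa
   5 |  14 | abaa
   6 |   2 | abaabaabbbbaabaa
   7 |   5 | abaabbbbaabaa
   8 |   0 | ababaabaabbbbaabaa
   9 |   8 | abbbbaabaa
  10 |  15 | baa
  11 |  12 | baabaa
  12 |   3 | baabaabbbbaabaa
  13 |   6 | baabbbbaabaa
  14 |   1 | babaabaabbbbaabaa
  15 |  11 | bbaabaa
  16 |  10 | bbbaabaa
  17 |   9 | bbbbaabaa

SA = [17, 16, 13, 4, 7, 14, 2, 5, 0, 8, 15, 12, 3, 6, 1, 11, 10, 9]
rank  pair      lcp
   1  s[17:],s[16:]  1  'a'
   2  s[16:],s[13:]  2  'aa'
   3  s[13:],s[4:]  5  'aabaa'
   4  s[4:],s[7:]  3  'aab'
   5  s[7:],s[14:]  1  'a'
   6  s[14:],s[2:]  4  'abaa'
   7  s[2:],s[5:]  5  'abaab'
   8  s[5:],s[0:]  3  'aba'
   9  s[0:],s[8:]  2  'ab'
  10  s[8:],s[15:]  0  ''
  11  s[15:],s[12:]  3  'baa'
  12  s[12:],s[3:]  6  'baabaa'
  13  s[3:],s[6:]  4  'baab'
  14  s[6:],s[1:]  2  'ba'
  15  s[1:],s[11:]  1  'b'
  16  s[11:],s[10:]  2  'bb'
  17  s[10:],s[9:]  3  'bbb'

[0, 1, 2, 5, 3, 1, 4, 5, 3, 2, 0, 3, 6, 4, 2, 1, 2, 3]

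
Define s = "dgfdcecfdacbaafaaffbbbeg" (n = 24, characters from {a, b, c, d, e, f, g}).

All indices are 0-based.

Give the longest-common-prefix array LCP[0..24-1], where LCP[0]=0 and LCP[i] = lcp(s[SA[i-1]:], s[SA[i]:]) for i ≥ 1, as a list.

rank→(start, suffix):
  0 → (12, 'aafaaffbbbeg')
  1 → (15, 'aaffbbbeg')
  2 → (9, 'acbaafaaffbbbeg')
  3 → (13, 'afaaffbbbeg')
  4 → (16, 'affbbbeg')
  5 → (11, 'baafaaffbbbeg')
  6 → (19, 'bbbeg')
  7 → (20, 'bbeg')
  8 → (21, 'beg')
  9 → (10, 'cbaafaaffbbbeg')
  10 → (4, 'cecfdacbaafaaffbbbeg')
  11 → (6, 'cfdacbaafaaffbbbeg')
  12 → (8, 'dacbaafaaffbbbeg')
  13 → (3, 'dcecfdacbaafaaffbbbeg')
  14 → (0, 'dgfdcecfdacbaafaaffbbbeg')
  15 → (5, 'ecfdacbaafaaffbbbeg')
  16 → (22, 'eg')
  17 → (14, 'faaffbbbeg')
  18 → (18, 'fbbbeg')
  19 → (7, 'fdacbaafaaffbbbeg')
  20 → (2, 'fdcecfdacbaafaaffbbbeg')
  21 → (17, 'ffbbbeg')
  22 → (23, 'g')
  23 → (1, 'gfdcecfdacbaafaaffbbbeg')

SA = [12, 15, 9, 13, 16, 11, 19, 20, 21, 10, 4, 6, 8, 3, 0, 5, 22, 14, 18, 7, 2, 17, 23, 1]
[i] adj suffixes → lcp
  [1] 12/15 → 3 ('aaf')
  [2] 15/9 → 1 ('a')
  [3] 9/13 → 1 ('a')
  [4] 13/16 → 2 ('af')
  [5] 16/11 → 0 ('')
  [6] 11/19 → 1 ('b')
  [7] 19/20 → 2 ('bb')
  [8] 20/21 → 1 ('b')
  [9] 21/10 → 0 ('')
  [10] 10/4 → 1 ('c')
  [11] 4/6 → 1 ('c')
  [12] 6/8 → 0 ('')
  [13] 8/3 → 1 ('d')
  [14] 3/0 → 1 ('d')
  [15] 0/5 → 0 ('')
  [16] 5/22 → 1 ('e')
  [17] 22/14 → 0 ('')
  [18] 14/18 → 1 ('f')
  [19] 18/7 → 1 ('f')
  [20] 7/2 → 2 ('fd')
  [21] 2/17 → 1 ('f')
  [22] 17/23 → 0 ('')
  [23] 23/1 → 1 ('g')

[0, 3, 1, 1, 2, 0, 1, 2, 1, 0, 1, 1, 0, 1, 1, 0, 1, 0, 1, 1, 2, 1, 0, 1]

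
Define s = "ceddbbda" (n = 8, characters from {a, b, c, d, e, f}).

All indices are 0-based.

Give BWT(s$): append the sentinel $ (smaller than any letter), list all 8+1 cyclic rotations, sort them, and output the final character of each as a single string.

rank  rotation   last
    0  $ceddbbda  a
    1  a$ceddbbd  d
    2  bbda$cedd  d
    3  bda$ceddb  b
    4  ceddbbda$  $
    5  da$ceddbb  b
    6  dbbda$ced  d
    7  ddbbda$ce  e
    8  eddbbda$c  c

addb$bdec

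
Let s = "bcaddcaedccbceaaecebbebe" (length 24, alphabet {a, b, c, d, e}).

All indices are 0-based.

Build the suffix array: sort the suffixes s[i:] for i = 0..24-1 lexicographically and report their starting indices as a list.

[14, 2, 15, 6, 19, 0, 11, 22, 20, 1, 5, 10, 9, 12, 17, 4, 8, 3, 23, 13, 18, 21, 16, 7]

rank | idx | suffix
   0 |  14 | aaecebbebe
   1 |   2 | addcaedccbceaaecebbebe
   2 |  15 | aecebbebe
   3 |   6 | aedccbceaaecebbebe
   4 |  19 | bbebe
   5 |   0 | bcaddcaedccbceaaecebbebe
   6 |  11 | bceaaecebbebe
   7 |  22 | be
   8 |  20 | bebe
   9 |   1 | caddcaedccbceaaecebbebe
  10 |   5 | caedccbceaaecebbebe
  11 |  10 | cbceaaecebbebe
  12 |   9 | ccbceaaecebbebe
  13 |  12 | ceaaecebbebe
  14 |  17 | cebbebe
  15 |   4 | dcaedccbceaaecebbebe
  16 |   8 | dccbceaaecebbebe
  17 |   3 | ddcaedccbceaaecebbebe
  18 |  23 | e
  19 |  13 | eaaecebbebe
  20 |  18 | ebbebe
  21 |  21 | ebe
  22 |  16 | ecebbebe
  23 |   7 | edccbceaaecebbebe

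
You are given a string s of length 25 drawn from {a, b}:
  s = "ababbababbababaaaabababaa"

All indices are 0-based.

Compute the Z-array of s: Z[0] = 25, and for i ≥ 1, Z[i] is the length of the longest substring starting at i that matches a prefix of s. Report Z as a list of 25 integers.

Z[0]=25
i=1: outside box; Z[1]=0
i=2: outside box; Z[2]=2 scan→box=[2,4)
i=3: min(r-i=1, Z[1]=0)=0; Z[3]=0
i=4: outside box; Z[4]=0
i=5: outside box; Z[5]=9 scan→box=[5,14)
i=6: min(r-i=8, Z[1]=0)=0; Z[6]=0
i=7: min(r-i=7, Z[2]=2)=2; Z[7]=2
i=8: min(r-i=6, Z[3]=0)=0; Z[8]=0
i=9: min(r-i=5, Z[4]=0)=0; Z[9]=0
i=10: min(r-i=4, Z[5]=9)=4; Z[10]=4
i=11: min(r-i=3, Z[6]=0)=0; Z[11]=0
i=12: min(r-i=2, Z[7]=2)=2; Z[12]=3 scan→box=[12,15)
i=13: min(r-i=2, Z[1]=0)=0; Z[13]=0
i=14: min(r-i=1, Z[2]=2)=1; Z[14]=1
i=15: outside box; Z[15]=1 scan→box=[15,16)
i=16: outside box; Z[16]=1 scan→box=[16,17)
i=17: outside box; Z[17]=4 scan→box=[17,21)
i=18: min(r-i=3, Z[1]=0)=0; Z[18]=0
i=19: min(r-i=2, Z[2]=2)=2; Z[19]=4 scan→box=[19,23)
i=20: min(r-i=3, Z[1]=0)=0; Z[20]=0
i=21: min(r-i=2, Z[2]=2)=2; Z[21]=3 scan→box=[21,24)
i=22: min(r-i=2, Z[1]=0)=0; Z[22]=0
i=23: min(r-i=1, Z[2]=2)=1; Z[23]=1
i=24: outside box; Z[24]=1 scan→box=[24,25)

[25, 0, 2, 0, 0, 9, 0, 2, 0, 0, 4, 0, 3, 0, 1, 1, 1, 4, 0, 4, 0, 3, 0, 1, 1]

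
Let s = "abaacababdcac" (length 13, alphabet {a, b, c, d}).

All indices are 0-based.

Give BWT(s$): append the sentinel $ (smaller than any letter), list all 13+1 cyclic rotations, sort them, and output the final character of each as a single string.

cb$cbcaaaaaadb

rank  rotation        last
    0  $abaacababdcac  c
    1  aacababdcac$ab  b
    2  abaacababdcac$  $
    3  ababdcac$abaac  c
    4  abdcac$abaacab  b
    5  ac$abaacababdc  c
    6  acababdcac$aba  a
    7  baacababdcac$a  a
    8  babdcac$abaaca  a
    9  bdcac$abaacaba  a
   10  c$abaacababdca  a
   11  cababdcac$abaa  a
   12  cac$abaacababd  d
   13  dcac$abaacabab  b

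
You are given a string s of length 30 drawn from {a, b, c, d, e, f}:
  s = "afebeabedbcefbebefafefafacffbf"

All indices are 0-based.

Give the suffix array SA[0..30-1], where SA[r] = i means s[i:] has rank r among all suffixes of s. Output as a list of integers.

rank→(start, suffix):
  0 → (5, 'abedbcefbebefafefafacffbf')
  1 → (24, 'acffbf')
  2 → (22, 'afacffbf')
  3 → (0, 'afebeabedbcefbebefafefafacffbf')
  4 → (18, 'afefafacffbf')
  5 → (9, 'bcefbebefafefafacffbf')
  6 → (3, 'beabedbcefbebefafefafacffbf')
  7 → (13, 'bebefafefafacffbf')
  8 → (6, 'bedbcefbebefafefafacffbf')
  9 → (15, 'befafefafacffbf')
  10 → (28, 'bf')
  11 → (10, 'cefbebefafefafacffbf')
  12 → (25, 'cffbf')
  13 → (8, 'dbcefbebefafefafacffbf')
  14 → (4, 'eabedbcefbebefafefafacffbf')
  15 → (2, 'ebeabedbcefbebefafefafacffbf')
  16 → (14, 'ebefafefafacffbf')
  17 → (7, 'edbcefbebefafefafacffbf')
  18 → (20, 'efafacffbf')
  19 → (16, 'efafefafacffbf')
  20 → (11, 'efbebefafefafacffbf')
  21 → (29, 'f')
  22 → (23, 'facffbf')
  23 → (21, 'fafacffbf')
  24 → (17, 'fafefafacffbf')
  25 → (12, 'fbebefafefafacffbf')
  26 → (27, 'fbf')
  27 → (1, 'febeabedbcefbebefafefafacffbf')
  28 → (19, 'fefafacffbf')
  29 → (26, 'ffbf')

[5, 24, 22, 0, 18, 9, 3, 13, 6, 15, 28, 10, 25, 8, 4, 2, 14, 7, 20, 16, 11, 29, 23, 21, 17, 12, 27, 1, 19, 26]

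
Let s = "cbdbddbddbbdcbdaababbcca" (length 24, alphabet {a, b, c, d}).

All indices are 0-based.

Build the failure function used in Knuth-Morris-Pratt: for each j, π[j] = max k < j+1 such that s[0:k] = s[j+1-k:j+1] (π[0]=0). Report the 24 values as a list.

[0, 0, 0, 0, 0, 0, 0, 0, 0, 0, 0, 0, 1, 2, 3, 0, 0, 0, 0, 0, 0, 1, 1, 0]

π[0] = 0
j=1 s[j]='b': π[1]=0 (border '')
j=2 s[j]='d': π[2]=0 (border '')
j=3 s[j]='b': π[3]=0 (border '')
j=4 s[j]='d': π[4]=0 (border '')
j=5 s[j]='d': π[5]=0 (border '')
j=6 s[j]='b': π[6]=0 (border '')
j=7 s[j]='d': π[7]=0 (border '')
j=8 s[j]='d': π[8]=0 (border '')
j=9 s[j]='b': π[9]=0 (border '')
j=10 s[j]='b': π[10]=0 (border '')
j=11 s[j]='d': π[11]=0 (border '')
j=12 s[j]='c': π[12]=1 (border 'c')
j=13 s[j]='b': π[13]=2 (border 'cb')
j=14 s[j]='d': π[14]=3 (border 'cbd')
j=15 s[j]='a': k: 3→0; π[15]=0 (border '')
j=16 s[j]='a': π[16]=0 (border '')
j=17 s[j]='b': π[17]=0 (border '')
j=18 s[j]='a': π[18]=0 (border '')
j=19 s[j]='b': π[19]=0 (border '')
j=20 s[j]='b': π[20]=0 (border '')
j=21 s[j]='c': π[21]=1 (border 'c')
j=22 s[j]='c': k: 1→0; π[22]=1 (border 'c')
j=23 s[j]='a': k: 1→0; π[23]=0 (border '')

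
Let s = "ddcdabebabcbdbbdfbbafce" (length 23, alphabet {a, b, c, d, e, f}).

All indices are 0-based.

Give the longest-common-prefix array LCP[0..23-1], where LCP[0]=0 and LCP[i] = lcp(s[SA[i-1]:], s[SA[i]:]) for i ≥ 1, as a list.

[0, 2, 1, 0, 2, 1, 2, 1, 1, 2, 1, 0, 1, 1, 0, 1, 1, 1, 1, 0, 1, 0, 1]

rank→(start, suffix):
  0 → (8, 'abcbdbbdfbbafce')
  1 → (4, 'abebabcbdbbdfbbafce')
  2 → (19, 'afce')
  3 → (7, 'babcbdbbdfbbafce')
  4 → (18, 'bafce')
  5 → (17, 'bbafce')
  6 → (13, 'bbdfbbafce')
  7 → (9, 'bcbdbbdfbbafce')
  8 → (11, 'bdbbdfbbafce')
  9 → (14, 'bdfbbafce')
  10 → (5, 'bebabcbdbbdfbbafce')
  11 → (10, 'cbdbbdfbbafce')
  12 → (2, 'cdabebabcbdbbdfbbafce')
  13 → (21, 'ce')
  14 → (3, 'dabebabcbdbbdfbbafce')
  15 → (12, 'dbbdfbbafce')
  16 → (1, 'dcdabebabcbdbbdfbbafce')
  17 → (0, 'ddcdabebabcbdbbdfbbafce')
  18 → (15, 'dfbbafce')
  19 → (22, 'e')
  20 → (6, 'ebabcbdbbdfbbafce')
  21 → (16, 'fbbafce')
  22 → (20, 'fce')

SA = [8, 4, 19, 7, 18, 17, 13, 9, 11, 14, 5, 10, 2, 21, 3, 12, 1, 0, 15, 22, 6, 16, 20]
rank  pair      lcp
   1  s[8:],s[4:]  2  'ab'
   2  s[4:],s[19:]  1  'a'
   3  s[19:],s[7:]  0  ''
   4  s[7:],s[18:]  2  'ba'
   5  s[18:],s[17:]  1  'b'
   6  s[17:],s[13:]  2  'bb'
   7  s[13:],s[9:]  1  'b'
   8  s[9:],s[11:]  1  'b'
   9  s[11:],s[14:]  2  'bd'
  10  s[14:],s[5:]  1  'b'
  11  s[5:],s[10:]  0  ''
  12  s[10:],s[2:]  1  'c'
  13  s[2:],s[21:]  1  'c'
  14  s[21:],s[3:]  0  ''
  15  s[3:],s[12:]  1  'd'
  16  s[12:],s[1:]  1  'd'
  17  s[1:],s[0:]  1  'd'
  18  s[0:],s[15:]  1  'd'
  19  s[15:],s[22:]  0  ''
  20  s[22:],s[6:]  1  'e'
  21  s[6:],s[16:]  0  ''
  22  s[16:],s[20:]  1  'f'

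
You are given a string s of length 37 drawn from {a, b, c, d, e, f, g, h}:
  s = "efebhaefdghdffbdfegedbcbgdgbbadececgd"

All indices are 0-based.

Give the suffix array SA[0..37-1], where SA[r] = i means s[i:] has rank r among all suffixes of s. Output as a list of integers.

rank | idx | suffix
   0 |  29 | adececgd
   1 |   5 | aefdghdffbdfegedbcbgdgbbadececgd
   2 |  28 | badececgd
   3 |  27 | bbadececgd
   4 |  21 | bcbgdgbbadececgd
   5 |  14 | bdfegedbcbgdgbbadececgd
   6 |  23 | bgdgbbadececgd
   7 |   3 | bhaefdghdffbdfegedbcbgdgbbadececgd
   8 |  22 | cbgdgbbadececgd
   9 |  32 | cecgd
  10 |  34 | cgd
  11 |  36 | d
  12 |  20 | dbcbgdgbbadececgd
  13 |  30 | dececgd
  14 |  15 | dfegedbcbgdgbbadececgd
  15 |  11 | dffbdfegedbcbgdgbbadececgd
  16 |  25 | dgbbadececgd
  17 |   8 | dghdffbdfegedbcbgdgbbadececgd
  18 |   2 | ebhaefdghdffbdfegedbcbgdgbbadececgd
  19 |  31 | ececgd
  20 |  33 | ecgd
  21 |  19 | edbcbgdgbbadececgd
  22 |   6 | efdghdffbdfegedbcbgdgbbadececgd
  23 |   0 | efebhaefdghdffbdfegedbcbgdgbbadececgd
  24 |  17 | egedbcbgdgbbadececgd
  25 |  13 | fbdfegedbcbgdgbbadececgd
  26 |   7 | fdghdffbdfegedbcbgdgbbadececgd
  27 |   1 | febhaefdghdffbdfegedbcbgdgbbadececgd
  28 |  16 | fegedbcbgdgbbadececgd
  29 |  12 | ffbdfegedbcbgdgbbadececgd
  30 |  26 | gbbadececgd
  31 |  35 | gd
  32 |  24 | gdgbbadececgd
  33 |  18 | gedbcbgdgbbadececgd
  34 |   9 | ghdffbdfegedbcbgdgbbadececgd
  35 |   4 | haefdghdffbdfegedbcbgdgbbadececgd
  36 |  10 | hdffbdfegedbcbgdgbbadececgd

[29, 5, 28, 27, 21, 14, 23, 3, 22, 32, 34, 36, 20, 30, 15, 11, 25, 8, 2, 31, 33, 19, 6, 0, 17, 13, 7, 1, 16, 12, 26, 35, 24, 18, 9, 4, 10]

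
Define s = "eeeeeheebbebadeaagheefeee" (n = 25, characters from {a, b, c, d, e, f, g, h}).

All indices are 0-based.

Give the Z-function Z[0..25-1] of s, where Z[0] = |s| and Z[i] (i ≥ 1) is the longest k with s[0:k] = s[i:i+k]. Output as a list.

Z[0]=25
i=1: outside box; Z[1]=4 scan→box=[1,5)
i=2: min(r-i=3, Z[1]=4)=3; Z[2]=3
i=3: min(r-i=2, Z[2]=3)=2; Z[3]=2
i=4: min(r-i=1, Z[3]=2)=1; Z[4]=1
i=5: outside box; Z[5]=0
i=6: outside box; Z[6]=2 scan→box=[6,8)
i=7: min(r-i=1, Z[1]=4)=1; Z[7]=1
i=8: outside box; Z[8]=0
i=9: outside box; Z[9]=0
i=10: outside box; Z[10]=1 scan→box=[10,11)
i=11: outside box; Z[11]=0
i=12: outside box; Z[12]=0
i=13: outside box; Z[13]=0
i=14: outside box; Z[14]=1 scan→box=[14,15)
i=15: outside box; Z[15]=0
i=16: outside box; Z[16]=0
i=17: outside box; Z[17]=0
i=18: outside box; Z[18]=0
i=19: outside box; Z[19]=2 scan→box=[19,21)
i=20: min(r-i=1, Z[1]=4)=1; Z[20]=1
i=21: outside box; Z[21]=0
i=22: outside box; Z[22]=3 scan→box=[22,25)
i=23: min(r-i=2, Z[1]=4)=2; Z[23]=2
i=24: min(r-i=1, Z[2]=3)=1; Z[24]=1

[25, 4, 3, 2, 1, 0, 2, 1, 0, 0, 1, 0, 0, 0, 1, 0, 0, 0, 0, 2, 1, 0, 3, 2, 1]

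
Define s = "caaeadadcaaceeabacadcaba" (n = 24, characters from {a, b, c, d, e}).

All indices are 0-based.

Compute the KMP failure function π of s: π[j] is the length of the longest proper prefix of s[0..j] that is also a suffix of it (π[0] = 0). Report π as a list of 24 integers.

[0, 0, 0, 0, 0, 0, 0, 0, 1, 2, 3, 1, 0, 0, 0, 0, 0, 1, 2, 0, 1, 2, 0, 0]

π[0] = 0
j=1 s[j]='a': π[1]=0 (border '')
j=2 s[j]='a': π[2]=0 (border '')
j=3 s[j]='e': π[3]=0 (border '')
j=4 s[j]='a': π[4]=0 (border '')
j=5 s[j]='d': π[5]=0 (border '')
j=6 s[j]='a': π[6]=0 (border '')
j=7 s[j]='d': π[7]=0 (border '')
j=8 s[j]='c': π[8]=1 (border 'c')
j=9 s[j]='a': π[9]=2 (border 'ca')
j=10 s[j]='a': π[10]=3 (border 'caa')
j=11 s[j]='c': k: 3→0; π[11]=1 (border 'c')
j=12 s[j]='e': k: 1→0; π[12]=0 (border '')
j=13 s[j]='e': π[13]=0 (border '')
j=14 s[j]='a': π[14]=0 (border '')
j=15 s[j]='b': π[15]=0 (border '')
j=16 s[j]='a': π[16]=0 (border '')
j=17 s[j]='c': π[17]=1 (border 'c')
j=18 s[j]='a': π[18]=2 (border 'ca')
j=19 s[j]='d': k: 2→0; π[19]=0 (border '')
j=20 s[j]='c': π[20]=1 (border 'c')
j=21 s[j]='a': π[21]=2 (border 'ca')
j=22 s[j]='b': k: 2→0; π[22]=0 (border '')
j=23 s[j]='a': π[23]=0 (border '')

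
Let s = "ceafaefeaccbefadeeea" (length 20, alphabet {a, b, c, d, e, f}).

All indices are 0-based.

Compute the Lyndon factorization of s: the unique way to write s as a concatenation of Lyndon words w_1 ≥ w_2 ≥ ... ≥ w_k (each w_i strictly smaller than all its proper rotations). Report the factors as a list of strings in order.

emit factor 1: 'ce' (i=0, period=2)
emit factor 2: 'af' (i=2, period=2)
emit factor 3: 'aefe' (i=4, period=4)
emit factor 4: 'accbefadeee' (i=8, period=11)
emit factor 5: 'a' (i=19, period=1)

["ce", "af", "aefe", "accbefadeee", "a"]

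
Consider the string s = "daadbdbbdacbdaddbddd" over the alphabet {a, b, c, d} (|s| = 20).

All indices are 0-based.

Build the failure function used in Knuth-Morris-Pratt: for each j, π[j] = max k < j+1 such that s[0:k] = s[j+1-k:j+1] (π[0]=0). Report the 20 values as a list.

[0, 0, 0, 1, 0, 1, 0, 0, 1, 2, 0, 0, 1, 2, 1, 1, 0, 1, 1, 1]

π[0] = 0
j=1 s[j]='a': π[1]=0 (border '')
j=2 s[j]='a': π[2]=0 (border '')
j=3 s[j]='d': π[3]=1 (border 'd')
j=4 s[j]='b': k: 1→0; π[4]=0 (border '')
j=5 s[j]='d': π[5]=1 (border 'd')
j=6 s[j]='b': k: 1→0; π[6]=0 (border '')
j=7 s[j]='b': π[7]=0 (border '')
j=8 s[j]='d': π[8]=1 (border 'd')
j=9 s[j]='a': π[9]=2 (border 'da')
j=10 s[j]='c': k: 2→0; π[10]=0 (border '')
j=11 s[j]='b': π[11]=0 (border '')
j=12 s[j]='d': π[12]=1 (border 'd')
j=13 s[j]='a': π[13]=2 (border 'da')
j=14 s[j]='d': k: 2→0; π[14]=1 (border 'd')
j=15 s[j]='d': k: 1→0; π[15]=1 (border 'd')
j=16 s[j]='b': k: 1→0; π[16]=0 (border '')
j=17 s[j]='d': π[17]=1 (border 'd')
j=18 s[j]='d': k: 1→0; π[18]=1 (border 'd')
j=19 s[j]='d': k: 1→0; π[19]=1 (border 'd')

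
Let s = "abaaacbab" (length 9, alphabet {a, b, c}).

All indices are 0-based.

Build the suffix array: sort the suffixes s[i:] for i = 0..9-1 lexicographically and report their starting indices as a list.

[2, 3, 7, 0, 4, 8, 1, 6, 5]

rank | idx | suffix
   0 |   2 | aaacbab
   1 |   3 | aacbab
   2 |   7 | ab
   3 |   0 | abaaacbab
   4 |   4 | acbab
   5 |   8 | b
   6 |   1 | baaacbab
   7 |   6 | bab
   8 |   5 | cbab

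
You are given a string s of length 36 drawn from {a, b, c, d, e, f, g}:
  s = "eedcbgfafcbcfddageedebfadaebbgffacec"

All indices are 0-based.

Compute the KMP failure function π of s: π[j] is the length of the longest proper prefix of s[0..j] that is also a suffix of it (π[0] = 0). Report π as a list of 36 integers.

[0, 1, 0, 0, 0, 0, 0, 0, 0, 0, 0, 0, 0, 0, 0, 0, 0, 1, 2, 3, 1, 0, 0, 0, 0, 0, 1, 0, 0, 0, 0, 0, 0, 0, 1, 0]

π[0] = 0
j=1 s[j]='e': π[1]=1 (border 'e')
j=2 s[j]='d': k: 1→0; π[2]=0 (border '')
j=3 s[j]='c': π[3]=0 (border '')
j=4 s[j]='b': π[4]=0 (border '')
j=5 s[j]='g': π[5]=0 (border '')
j=6 s[j]='f': π[6]=0 (border '')
j=7 s[j]='a': π[7]=0 (border '')
j=8 s[j]='f': π[8]=0 (border '')
j=9 s[j]='c': π[9]=0 (border '')
j=10 s[j]='b': π[10]=0 (border '')
j=11 s[j]='c': π[11]=0 (border '')
j=12 s[j]='f': π[12]=0 (border '')
j=13 s[j]='d': π[13]=0 (border '')
j=14 s[j]='d': π[14]=0 (border '')
j=15 s[j]='a': π[15]=0 (border '')
j=16 s[j]='g': π[16]=0 (border '')
j=17 s[j]='e': π[17]=1 (border 'e')
j=18 s[j]='e': π[18]=2 (border 'ee')
j=19 s[j]='d': π[19]=3 (border 'eed')
j=20 s[j]='e': k: 3→0; π[20]=1 (border 'e')
j=21 s[j]='b': k: 1→0; π[21]=0 (border '')
j=22 s[j]='f': π[22]=0 (border '')
j=23 s[j]='a': π[23]=0 (border '')
j=24 s[j]='d': π[24]=0 (border '')
j=25 s[j]='a': π[25]=0 (border '')
j=26 s[j]='e': π[26]=1 (border 'e')
j=27 s[j]='b': k: 1→0; π[27]=0 (border '')
j=28 s[j]='b': π[28]=0 (border '')
j=29 s[j]='g': π[29]=0 (border '')
j=30 s[j]='f': π[30]=0 (border '')
j=31 s[j]='f': π[31]=0 (border '')
j=32 s[j]='a': π[32]=0 (border '')
j=33 s[j]='c': π[33]=0 (border '')
j=34 s[j]='e': π[34]=1 (border 'e')
j=35 s[j]='c': k: 1→0; π[35]=0 (border '')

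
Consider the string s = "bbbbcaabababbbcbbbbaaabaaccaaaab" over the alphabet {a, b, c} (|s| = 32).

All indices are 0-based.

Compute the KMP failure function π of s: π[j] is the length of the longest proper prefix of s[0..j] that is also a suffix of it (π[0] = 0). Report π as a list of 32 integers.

[0, 1, 2, 3, 0, 0, 0, 1, 0, 1, 0, 1, 2, 3, 0, 1, 2, 3, 4, 0, 0, 0, 1, 0, 0, 0, 0, 0, 0, 0, 0, 1]

π[0] = 0
j=1 s[j]='b': π[1]=1 (border 'b')
j=2 s[j]='b': π[2]=2 (border 'bb')
j=3 s[j]='b': π[3]=3 (border 'bbb')
j=4 s[j]='c': k: 3→2→1→0; π[4]=0 (border '')
j=5 s[j]='a': π[5]=0 (border '')
j=6 s[j]='a': π[6]=0 (border '')
j=7 s[j]='b': π[7]=1 (border 'b')
j=8 s[j]='a': k: 1→0; π[8]=0 (border '')
j=9 s[j]='b': π[9]=1 (border 'b')
j=10 s[j]='a': k: 1→0; π[10]=0 (border '')
j=11 s[j]='b': π[11]=1 (border 'b')
j=12 s[j]='b': π[12]=2 (border 'bb')
j=13 s[j]='b': π[13]=3 (border 'bbb')
j=14 s[j]='c': k: 3→2→1→0; π[14]=0 (border '')
j=15 s[j]='b': π[15]=1 (border 'b')
j=16 s[j]='b': π[16]=2 (border 'bb')
j=17 s[j]='b': π[17]=3 (border 'bbb')
j=18 s[j]='b': π[18]=4 (border 'bbbb')
j=19 s[j]='a': k: 4→3→2→1→0; π[19]=0 (border '')
j=20 s[j]='a': π[20]=0 (border '')
j=21 s[j]='a': π[21]=0 (border '')
j=22 s[j]='b': π[22]=1 (border 'b')
j=23 s[j]='a': k: 1→0; π[23]=0 (border '')
j=24 s[j]='a': π[24]=0 (border '')
j=25 s[j]='c': π[25]=0 (border '')
j=26 s[j]='c': π[26]=0 (border '')
j=27 s[j]='a': π[27]=0 (border '')
j=28 s[j]='a': π[28]=0 (border '')
j=29 s[j]='a': π[29]=0 (border '')
j=30 s[j]='a': π[30]=0 (border '')
j=31 s[j]='b': π[31]=1 (border 'b')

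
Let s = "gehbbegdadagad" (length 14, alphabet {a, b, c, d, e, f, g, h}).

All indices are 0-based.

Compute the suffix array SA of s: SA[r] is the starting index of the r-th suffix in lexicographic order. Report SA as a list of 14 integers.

sorted suffixes:
  #0 SA[0]=12  'ad'
  #1 SA[1]=8  'adagad'
  #2 SA[2]=10  'agad'
  #3 SA[3]=3  'bbegdadagad'
  #4 SA[4]=4  'begdadagad'
  #5 SA[5]=13  'd'
  #6 SA[6]=7  'dadagad'
  #7 SA[7]=9  'dagad'
  #8 SA[8]=5  'egdadagad'
  #9 SA[9]=1  'ehbbegdadagad'
  #10 SA[10]=11  'gad'
  #11 SA[11]=6  'gdadagad'
  #12 SA[12]=0  'gehbbegdadagad'
  #13 SA[13]=2  'hbbegdadagad'

[12, 8, 10, 3, 4, 13, 7, 9, 5, 1, 11, 6, 0, 2]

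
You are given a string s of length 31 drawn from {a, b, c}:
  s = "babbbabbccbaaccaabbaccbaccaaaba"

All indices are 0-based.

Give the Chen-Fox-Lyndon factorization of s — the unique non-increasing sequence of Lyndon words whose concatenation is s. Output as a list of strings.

emit factor 1: 'b' (i=0, period=1)
emit factor 2: 'abbbabbccb' (i=1, period=10)
emit factor 3: 'aacc' (i=11, period=4)
emit factor 4: 'aabbaccbacc' (i=15, period=11)
emit factor 5: 'aaab' (i=26, period=4)
emit factor 6: 'a' (i=30, period=1)

["b", "abbbabbccb", "aacc", "aabbaccbacc", "aaab", "a"]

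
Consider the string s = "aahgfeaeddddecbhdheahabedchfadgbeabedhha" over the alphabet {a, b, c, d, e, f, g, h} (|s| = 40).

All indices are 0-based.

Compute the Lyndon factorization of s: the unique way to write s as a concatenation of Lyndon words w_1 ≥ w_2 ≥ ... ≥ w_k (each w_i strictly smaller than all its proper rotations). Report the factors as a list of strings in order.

emit factor 1: 'aahgfeaeddddecbhdheahabedchfadgbeabedhh' (i=0, period=39)
emit factor 2: 'a' (i=39, period=1)

["aahgfeaeddddecbhdheahabedchfadgbeabedhh", "a"]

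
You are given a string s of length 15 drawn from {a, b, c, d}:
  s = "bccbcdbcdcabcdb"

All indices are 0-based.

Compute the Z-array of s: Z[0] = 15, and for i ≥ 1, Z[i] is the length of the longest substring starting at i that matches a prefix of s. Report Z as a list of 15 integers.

Z[0]=15
i=1: fresh scan; Z[1]=0
i=2: fresh scan; Z[2]=0
i=3: fresh scan; Z[3]=2 extend→box=[3,5)
i=4: min(r-i=1, Z[1]=0)=0; Z[4]=0
i=5: fresh scan; Z[5]=0
i=6: fresh scan; Z[6]=2 extend→box=[6,8)
i=7: min(r-i=1, Z[1]=0)=0; Z[7]=0
i=8: fresh scan; Z[8]=0
i=9: fresh scan; Z[9]=0
i=10: fresh scan; Z[10]=0
i=11: fresh scan; Z[11]=2 extend→box=[11,13)
i=12: min(r-i=1, Z[1]=0)=0; Z[12]=0
i=13: fresh scan; Z[13]=0
i=14: fresh scan; Z[14]=1 extend→box=[14,15)

[15, 0, 0, 2, 0, 0, 2, 0, 0, 0, 0, 2, 0, 0, 1]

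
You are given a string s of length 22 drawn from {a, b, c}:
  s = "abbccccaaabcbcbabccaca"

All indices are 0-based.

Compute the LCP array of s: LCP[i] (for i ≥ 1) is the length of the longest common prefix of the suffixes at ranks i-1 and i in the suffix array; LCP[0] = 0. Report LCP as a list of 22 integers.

[0, 1, 2, 1, 2, 3, 1, 0, 1, 1, 3, 2, 3, 0, 2, 2, 1, 2, 1, 3, 2, 3]

rank→(start, suffix):
  0 → (21, 'a')
  1 → (7, 'aaabcbcbabccaca')
  2 → (8, 'aabcbcbabccaca')
  3 → (0, 'abbccccaaabcbcbabccaca')
  4 → (9, 'abcbcbabccaca')
  5 → (15, 'abccaca')
  6 → (19, 'aca')
  7 → (14, 'babccaca')
  8 → (1, 'bbccccaaabcbcbabccaca')
  9 → (12, 'bcbabccaca')
  10 → (10, 'bcbcbabccaca')
  11 → (16, 'bccaca')
  12 → (2, 'bccccaaabcbcbabccaca')
  13 → (20, 'ca')
  14 → (6, 'caaabcbcbabccaca')
  15 → (18, 'caca')
  16 → (13, 'cbabccaca')
  17 → (11, 'cbcbabccaca')
  18 → (5, 'ccaaabcbcbabccaca')
  19 → (17, 'ccaca')
  20 → (4, 'cccaaabcbcbabccaca')
  21 → (3, 'ccccaaabcbcbabccaca')

SA = [21, 7, 8, 0, 9, 15, 19, 14, 1, 12, 10, 16, 2, 20, 6, 18, 13, 11, 5, 17, 4, 3]
[i] adj suffixes → lcp
  [1] 21/7 → 1 ('a')
  [2] 7/8 → 2 ('aa')
  [3] 8/0 → 1 ('a')
  [4] 0/9 → 2 ('ab')
  [5] 9/15 → 3 ('abc')
  [6] 15/19 → 1 ('a')
  [7] 19/14 → 0 ('')
  [8] 14/1 → 1 ('b')
  [9] 1/12 → 1 ('b')
  [10] 12/10 → 3 ('bcb')
  [11] 10/16 → 2 ('bc')
  [12] 16/2 → 3 ('bcc')
  [13] 2/20 → 0 ('')
  [14] 20/6 → 2 ('ca')
  [15] 6/18 → 2 ('ca')
  [16] 18/13 → 1 ('c')
  [17] 13/11 → 2 ('cb')
  [18] 11/5 → 1 ('c')
  [19] 5/17 → 3 ('cca')
  [20] 17/4 → 2 ('cc')
  [21] 4/3 → 3 ('ccc')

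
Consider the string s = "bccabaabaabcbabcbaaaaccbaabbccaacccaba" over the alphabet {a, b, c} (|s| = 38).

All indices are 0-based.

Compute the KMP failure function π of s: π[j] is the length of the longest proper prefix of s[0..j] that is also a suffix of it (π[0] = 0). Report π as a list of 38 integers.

[0, 0, 0, 0, 1, 0, 0, 1, 0, 0, 1, 2, 1, 0, 1, 2, 1, 0, 0, 0, 0, 0, 0, 1, 0, 0, 1, 1, 2, 3, 4, 0, 0, 0, 0, 0, 1, 0]

π[0] = 0
j=1 s[j]='c': π[1]=0 (border '')
j=2 s[j]='c': π[2]=0 (border '')
j=3 s[j]='a': π[3]=0 (border '')
j=4 s[j]='b': π[4]=1 (border 'b')
j=5 s[j]='a': k: 1→0; π[5]=0 (border '')
j=6 s[j]='a': π[6]=0 (border '')
j=7 s[j]='b': π[7]=1 (border 'b')
j=8 s[j]='a': k: 1→0; π[8]=0 (border '')
j=9 s[j]='a': π[9]=0 (border '')
j=10 s[j]='b': π[10]=1 (border 'b')
j=11 s[j]='c': π[11]=2 (border 'bc')
j=12 s[j]='b': k: 2→0; π[12]=1 (border 'b')
j=13 s[j]='a': k: 1→0; π[13]=0 (border '')
j=14 s[j]='b': π[14]=1 (border 'b')
j=15 s[j]='c': π[15]=2 (border 'bc')
j=16 s[j]='b': k: 2→0; π[16]=1 (border 'b')
j=17 s[j]='a': k: 1→0; π[17]=0 (border '')
j=18 s[j]='a': π[18]=0 (border '')
j=19 s[j]='a': π[19]=0 (border '')
j=20 s[j]='a': π[20]=0 (border '')
j=21 s[j]='c': π[21]=0 (border '')
j=22 s[j]='c': π[22]=0 (border '')
j=23 s[j]='b': π[23]=1 (border 'b')
j=24 s[j]='a': k: 1→0; π[24]=0 (border '')
j=25 s[j]='a': π[25]=0 (border '')
j=26 s[j]='b': π[26]=1 (border 'b')
j=27 s[j]='b': k: 1→0; π[27]=1 (border 'b')
j=28 s[j]='c': π[28]=2 (border 'bc')
j=29 s[j]='c': π[29]=3 (border 'bcc')
j=30 s[j]='a': π[30]=4 (border 'bcca')
j=31 s[j]='a': k: 4→0; π[31]=0 (border '')
j=32 s[j]='c': π[32]=0 (border '')
j=33 s[j]='c': π[33]=0 (border '')
j=34 s[j]='c': π[34]=0 (border '')
j=35 s[j]='a': π[35]=0 (border '')
j=36 s[j]='b': π[36]=1 (border 'b')
j=37 s[j]='a': k: 1→0; π[37]=0 (border '')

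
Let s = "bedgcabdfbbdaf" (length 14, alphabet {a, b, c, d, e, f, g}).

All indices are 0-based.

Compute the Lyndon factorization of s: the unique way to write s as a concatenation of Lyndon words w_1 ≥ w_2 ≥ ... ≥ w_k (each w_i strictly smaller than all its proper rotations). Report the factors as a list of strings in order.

["bedgc", "abdfbbdaf"]

emit factor 1: 'bedgc' (i=0, period=5)
emit factor 2: 'abdfbbdaf' (i=5, period=9)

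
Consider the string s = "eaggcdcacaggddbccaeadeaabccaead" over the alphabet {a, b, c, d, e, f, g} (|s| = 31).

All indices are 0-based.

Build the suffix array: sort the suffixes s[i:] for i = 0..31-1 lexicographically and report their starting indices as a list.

[22, 23, 7, 29, 19, 27, 17, 1, 9, 24, 14, 6, 26, 16, 8, 25, 15, 4, 30, 13, 5, 12, 20, 21, 28, 18, 0, 3, 11, 2, 10]

sorted suffixes:
  #0 SA[0]=22  'aabccaead'
  #1 SA[1]=23  'abccaead'
  #2 SA[2]=7  'acaggddbccaeadeaabccaead'
  #3 SA[3]=29  'ad'
  #4 SA[4]=19  'adeaabccaead'
  #5 SA[5]=27  'aead'
  #6 SA[6]=17  'aeadeaabccaead'
  #7 SA[7]=1  'aggcdcacaggddbccaeadeaabccaead'
  #8 SA[8]=9  'aggddbccaeadeaabccaead'
  #9 SA[9]=24  'bccaead'
  #10 SA[10]=14  'bccaeadeaabccaead'
  #11 SA[11]=6  'cacaggddbccaeadeaabccaead'
  #12 SA[12]=26  'caead'
  #13 SA[13]=16  'caeadeaabccaead'
  #14 SA[14]=8  'caggddbccaeadeaabccaead'
  #15 SA[15]=25  'ccaead'
  #16 SA[16]=15  'ccaeadeaabccaead'
  #17 SA[17]=4  'cdcacaggddbccaeadeaabccaead'
  #18 SA[18]=30  'd'
  #19 SA[19]=13  'dbccaeadeaabccaead'
  #20 SA[20]=5  'dcacaggddbccaeadeaabccaead'
  #21 SA[21]=12  'ddbccaeadeaabccaead'
  #22 SA[22]=20  'deaabccaead'
  #23 SA[23]=21  'eaabccaead'
  #24 SA[24]=28  'ead'
  #25 SA[25]=18  'eadeaabccaead'
  #26 SA[26]=0  'eaggcdcacaggddbccaeadeaabccaead'
  #27 SA[27]=3  'gcdcacaggddbccaeadeaabccaead'
  #28 SA[28]=11  'gddbccaeadeaabccaead'
  #29 SA[29]=2  'ggcdcacaggddbccaeadeaabccaead'
  #30 SA[30]=10  'ggddbccaeadeaabccaead'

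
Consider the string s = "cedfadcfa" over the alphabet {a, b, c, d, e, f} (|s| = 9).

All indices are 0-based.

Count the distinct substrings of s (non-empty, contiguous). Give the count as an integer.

40

sorted suffixes:
  #0 SA[0]=8  'a'
  #1 SA[1]=4  'adcfa'
  #2 SA[2]=0  'cedfadcfa'
  #3 SA[3]=6  'cfa'
  #4 SA[4]=5  'dcfa'
  #5 SA[5]=2  'dfadcfa'
  #6 SA[6]=1  'edfadcfa'
  #7 SA[7]=7  'fa'
  #8 SA[8]=3  'fadcfa'

SA = [8, 4, 0, 6, 5, 2, 1, 7, 3]
i: (SA[i-1],SA[i]) lcp shared
  1: (8,4) 1 'a'
  2: (4,0) 0 ''
  3: (0,6) 1 'c'
  4: (6,5) 0 ''
  5: (5,2) 1 'd'
  6: (2,1) 0 ''
  7: (1,7) 0 ''
  8: (7,3) 2 'fa'

n(n+1)/2 = 9·10/2 = 45
Σ LCP = 0 + 1 + 0 + 1 + 0 + 1 + 0 + 0 + 2 = 5
distinct = 45 − 5 = 40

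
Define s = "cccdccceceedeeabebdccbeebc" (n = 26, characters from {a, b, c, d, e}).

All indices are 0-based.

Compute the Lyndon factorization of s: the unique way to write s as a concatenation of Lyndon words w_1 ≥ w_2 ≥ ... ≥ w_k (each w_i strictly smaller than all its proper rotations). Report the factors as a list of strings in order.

["cccdccceceedee", "abebdccbeebc"]

emit factor 1: 'cccdccceceedee' (i=0, period=14)
emit factor 2: 'abebdccbeebc' (i=14, period=12)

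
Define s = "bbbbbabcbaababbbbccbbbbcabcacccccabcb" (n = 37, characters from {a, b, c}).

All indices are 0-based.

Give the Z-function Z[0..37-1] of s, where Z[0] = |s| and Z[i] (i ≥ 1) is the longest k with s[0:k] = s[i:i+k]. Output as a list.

[37, 4, 3, 2, 1, 0, 1, 0, 1, 0, 0, 1, 0, 4, 3, 2, 1, 0, 0, 4, 3, 2, 1, 0, 0, 1, 0, 0, 0, 0, 0, 0, 0, 0, 1, 0, 1]

Z[0]=37
i=1: outside box; Z[1]=4 scan→box=[1,5)
i=2: min(r-i=3, Z[1]=4)=3; Z[2]=3
i=3: min(r-i=2, Z[2]=3)=2; Z[3]=2
i=4: min(r-i=1, Z[3]=2)=1; Z[4]=1
i=5: outside box; Z[5]=0
i=6: outside box; Z[6]=1 scan→box=[6,7)
i=7: outside box; Z[7]=0
i=8: outside box; Z[8]=1 scan→box=[8,9)
i=9: outside box; Z[9]=0
i=10: outside box; Z[10]=0
i=11: outside box; Z[11]=1 scan→box=[11,12)
i=12: outside box; Z[12]=0
i=13: outside box; Z[13]=4 scan→box=[13,17)
i=14: min(r-i=3, Z[1]=4)=3; Z[14]=3
i=15: min(r-i=2, Z[2]=3)=2; Z[15]=2
i=16: min(r-i=1, Z[3]=2)=1; Z[16]=1
i=17: outside box; Z[17]=0
i=18: outside box; Z[18]=0
i=19: outside box; Z[19]=4 scan→box=[19,23)
i=20: min(r-i=3, Z[1]=4)=3; Z[20]=3
i=21: min(r-i=2, Z[2]=3)=2; Z[21]=2
i=22: min(r-i=1, Z[3]=2)=1; Z[22]=1
i=23: outside box; Z[23]=0
i=24: outside box; Z[24]=0
i=25: outside box; Z[25]=1 scan→box=[25,26)
i=26: outside box; Z[26]=0
i=27: outside box; Z[27]=0
i=28: outside box; Z[28]=0
i=29: outside box; Z[29]=0
i=30: outside box; Z[30]=0
i=31: outside box; Z[31]=0
i=32: outside box; Z[32]=0
i=33: outside box; Z[33]=0
i=34: outside box; Z[34]=1 scan→box=[34,35)
i=35: outside box; Z[35]=0
i=36: outside box; Z[36]=1 scan→box=[36,37)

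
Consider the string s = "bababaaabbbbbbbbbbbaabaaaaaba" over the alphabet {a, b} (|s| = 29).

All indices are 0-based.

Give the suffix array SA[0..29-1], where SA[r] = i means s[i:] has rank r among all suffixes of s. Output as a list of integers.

[28, 22, 23, 24, 5, 25, 19, 6, 26, 20, 3, 1, 7, 27, 21, 4, 18, 2, 0, 17, 16, 15, 14, 13, 12, 11, 10, 9, 8]

rank→(start, suffix):
  0 → (28, 'a')
  1 → (22, 'aaaaaba')
  2 → (23, 'aaaaba')
  3 → (24, 'aaaba')
  4 → (5, 'aaabbbbbbbbbbbaabaaaaaba')
  5 → (25, 'aaba')
  6 → (19, 'aabaaaaaba')
  7 → (6, 'aabbbbbbbbbbbaabaaaaaba')
  8 → (26, 'aba')
  9 → (20, 'abaaaaaba')
  10 → (3, 'abaaabbbbbbbbbbbaabaaaaaba')
  11 → (1, 'ababaaabbbbbbbbbbbaabaaaaaba')
  12 → (7, 'abbbbbbbbbbbaabaaaaaba')
  13 → (27, 'ba')
  14 → (21, 'baaaaaba')
  15 → (4, 'baaabbbbbbbbbbbaabaaaaaba')
  16 → (18, 'baabaaaaaba')
  17 → (2, 'babaaabbbbbbbbbbbaabaaaaaba')
  18 → (0, 'bababaaabbbbbbbbbbbaabaaaaaba')
  19 → (17, 'bbaabaaaaaba')
  20 → (16, 'bbbaabaaaaaba')
  21 → (15, 'bbbbaabaaaaaba')
  22 → (14, 'bbbbbaabaaaaaba')
  23 → (13, 'bbbbbbaabaaaaaba')
  24 → (12, 'bbbbbbbaabaaaaaba')
  25 → (11, 'bbbbbbbbaabaaaaaba')
  26 → (10, 'bbbbbbbbbaabaaaaaba')
  27 → (9, 'bbbbbbbbbbaabaaaaaba')
  28 → (8, 'bbbbbbbbbbbaabaaaaaba')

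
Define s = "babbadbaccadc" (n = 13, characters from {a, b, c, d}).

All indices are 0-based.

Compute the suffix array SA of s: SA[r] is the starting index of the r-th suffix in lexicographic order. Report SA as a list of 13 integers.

sorted suffixes:
  #0 SA[0]=1  'abbadbaccadc'
  #1 SA[1]=7  'accadc'
  #2 SA[2]=4  'adbaccadc'
  #3 SA[3]=10  'adc'
  #4 SA[4]=0  'babbadbaccadc'
  #5 SA[5]=6  'baccadc'
  #6 SA[6]=3  'badbaccadc'
  #7 SA[7]=2  'bbadbaccadc'
  #8 SA[8]=12  'c'
  #9 SA[9]=9  'cadc'
  #10 SA[10]=8  'ccadc'
  #11 SA[11]=5  'dbaccadc'
  #12 SA[12]=11  'dc'

[1, 7, 4, 10, 0, 6, 3, 2, 12, 9, 8, 5, 11]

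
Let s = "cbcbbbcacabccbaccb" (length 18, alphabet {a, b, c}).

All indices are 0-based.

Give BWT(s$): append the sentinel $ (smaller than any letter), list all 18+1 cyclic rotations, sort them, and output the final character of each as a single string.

bccbcccbbcaabccb$ab

rank  rotation             last
    0  $cbcbbbcacabccbaccb  b
    1  abccbaccb$cbcbbbcac  c
    2  acabccbaccb$cbcbbbc  c
    3  accb$cbcbbbcacabccb  b
    4  b$cbcbbbcacabccbacc  c
    5  baccb$cbcbbbcacabcc  c
    6  bbbcacabccbaccb$cbc  c
    7  bbcacabccbaccb$cbcb  b
    8  bcacabccbaccb$cbcbb  b
    9  bcbbbcacabccbaccb$c  c
   10  bccbaccb$cbcbbbcaca  a
   11  cabccbaccb$cbcbbbca  a
   12  cacabccbaccb$cbcbbb  b
   13  cb$cbcbbbcacabccbac  c
   14  cbaccb$cbcbbbcacabc  c
   15  cbbbcacabccbaccb$cb  b
   16  cbcbbbcacabccbaccb$  $
   17  ccb$cbcbbbcacabccba  a
   18  ccbaccb$cbcbbbcacab  b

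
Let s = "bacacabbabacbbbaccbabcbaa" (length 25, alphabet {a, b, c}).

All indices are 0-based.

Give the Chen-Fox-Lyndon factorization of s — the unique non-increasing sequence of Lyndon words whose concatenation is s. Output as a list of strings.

["b", "ac", "ac", "abb", "abacbbbaccbabcb", "a", "a"]

emit factor 1: 'b' (i=0, period=1)
emit factor 2: 'ac' (i=1, period=2)
emit factor 3: 'ac' (i=3, period=2)
emit factor 4: 'abb' (i=5, period=3)
emit factor 5: 'abacbbbaccbabcb' (i=8, period=15)
emit factor 6: 'a' (i=23, period=1)
emit factor 7: 'a' (i=24, period=1)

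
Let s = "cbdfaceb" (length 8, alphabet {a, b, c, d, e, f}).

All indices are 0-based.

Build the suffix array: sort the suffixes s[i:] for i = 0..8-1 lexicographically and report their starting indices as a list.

[4, 7, 1, 0, 5, 2, 6, 3]

rank | idx | suffix
   0 |   4 | aceb
   1 |   7 | b
   2 |   1 | bdfaceb
   3 |   0 | cbdfaceb
   4 |   5 | ceb
   5 |   2 | dfaceb
   6 |   6 | eb
   7 |   3 | faceb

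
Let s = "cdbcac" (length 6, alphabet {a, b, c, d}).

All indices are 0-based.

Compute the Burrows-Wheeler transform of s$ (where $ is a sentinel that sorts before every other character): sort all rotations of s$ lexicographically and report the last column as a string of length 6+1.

ccdab$c

rank  rotation last
    0  $cdbcac  c
    1  ac$cdbc  c
    2  bcac$cd  d
    3  c$cdbca  a
    4  cac$cdb  b
    5  cdbcac$  $
    6  dbcac$c  c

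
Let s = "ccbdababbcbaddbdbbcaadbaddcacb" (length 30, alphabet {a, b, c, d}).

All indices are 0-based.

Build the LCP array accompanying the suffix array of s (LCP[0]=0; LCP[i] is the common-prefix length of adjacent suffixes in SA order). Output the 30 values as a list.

rank | idx | suffix
   0 |  19 | aadbaddcacb
   1 |   4 | ababbcbaddbdbbcaadbaddcacb
   2 |   6 | abbcbaddbdbbcaadbaddcacb
   3 |  27 | acb
   4 |  20 | adbaddcacb
   5 |  11 | addbdbbcaadbaddcacb
   6 |  23 | addcacb
   7 |  29 | b
   8 |   5 | babbcbaddbdbbcaadbaddcacb
   9 |  10 | baddbdbbcaadbaddcacb
  10 |  22 | baddcacb
  11 |  16 | bbcaadbaddcacb
  12 |   7 | bbcbaddbdbbcaadbaddcacb
  13 |  17 | bcaadbaddcacb
  14 |   8 | bcbaddbdbbcaadbaddcacb
  15 |   2 | bdababbcbaddbdbbcaadbaddcacb
  16 |  14 | bdbbcaadbaddcacb
  17 |  18 | caadbaddcacb
  18 |  26 | cacb
  19 |  28 | cb
  20 |   9 | cbaddbdbbcaadbaddcacb
  21 |   1 | cbdababbcbaddbdbbcaadbaddcacb
  22 |   0 | ccbdababbcbaddbdbbcaadbaddcacb
  23 |   3 | dababbcbaddbdbbcaadbaddcacb
  24 |  21 | dbaddcacb
  25 |  15 | dbbcaadbaddcacb
  26 |  13 | dbdbbcaadbaddcacb
  27 |  25 | dcacb
  28 |  12 | ddbdbbcaadbaddcacb
  29 |  24 | ddcacb

SA = [19, 4, 6, 27, 20, 11, 23, 29, 5, 10, 22, 16, 7, 17, 8, 2, 14, 18, 26, 28, 9, 1, 0, 3, 21, 15, 13, 25, 12, 24]
rank  pair      lcp
   1  s[19:],s[4:]  1  'a'
   2  s[4:],s[6:]  2  'ab'
   3  s[6:],s[27:]  1  'a'
   4  s[27:],s[20:]  1  'a'
   5  s[20:],s[11:]  2  'ad'
   6  s[11:],s[23:]  3  'add'
   7  s[23:],s[29:]  0  ''
   8  s[29:],s[5:]  1  'b'
   9  s[5:],s[10:]  2  'ba'
  10  s[10:],s[22:]  4  'badd'
  11  s[22:],s[16:]  1  'b'
  12  s[16:],s[7:]  3  'bbc'
  13  s[7:],s[17:]  1  'b'
  14  s[17:],s[8:]  2  'bc'
  15  s[8:],s[2:]  1  'b'
  16  s[2:],s[14:]  2  'bd'
  17  s[14:],s[18:]  0  ''
  18  s[18:],s[26:]  2  'ca'
  19  s[26:],s[28:]  1  'c'
  20  s[28:],s[9:]  2  'cb'
  21  s[9:],s[1:]  2  'cb'
  22  s[1:],s[0:]  1  'c'
  23  s[0:],s[3:]  0  ''
  24  s[3:],s[21:]  1  'd'
  25  s[21:],s[15:]  2  'db'
  26  s[15:],s[13:]  2  'db'
  27  s[13:],s[25:]  1  'd'
  28  s[25:],s[12:]  1  'd'
  29  s[12:],s[24:]  2  'dd'

[0, 1, 2, 1, 1, 2, 3, 0, 1, 2, 4, 1, 3, 1, 2, 1, 2, 0, 2, 1, 2, 2, 1, 0, 1, 2, 2, 1, 1, 2]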